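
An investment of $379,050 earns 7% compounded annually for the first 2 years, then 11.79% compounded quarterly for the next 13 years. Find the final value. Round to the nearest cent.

$1,965,558.14

After 2 years at 7%: 379,050 × 1.1449 ≈ 433,974.3450.
Then 13 years at 11.79%: 433,974.3450 × 4.529203539841 ≈ 1,965,558.1396.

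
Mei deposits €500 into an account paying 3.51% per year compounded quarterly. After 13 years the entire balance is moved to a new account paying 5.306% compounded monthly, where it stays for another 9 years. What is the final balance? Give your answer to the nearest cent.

€1,268.26

Phase 1: 500·(1 + 0.008775)^52 ≈ 787.5428.
Phase 2: 787.5428·(1 + 0.05306/12)^108 ≈ 1,268.2649.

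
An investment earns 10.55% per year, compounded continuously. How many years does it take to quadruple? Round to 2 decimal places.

e^(0.1055t) = 4, so 0.1055t = ln 4 ≈ 1.3863.
t ≈ 1.3863/0.1055 ≈ 13.1402.

13.14 years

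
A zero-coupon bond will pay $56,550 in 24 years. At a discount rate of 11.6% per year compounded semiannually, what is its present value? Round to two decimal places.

$3,776.77

Periodic rate = 11.6%/2 = 0.058; 48 periods.
P = 56,550/(1 + 0.058)^48 ≈ 56,550/14.973111187 ≈ 3,776.7702.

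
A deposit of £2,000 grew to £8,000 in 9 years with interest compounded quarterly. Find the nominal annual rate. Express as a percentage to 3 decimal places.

15.704%

The 36-period growth factor is 8,000/2,000 = 4.
r/4 = 4^(1/36) − 1 ≈ 0.0392592, so r ≈ 4·0.0392592 = 15.70369%.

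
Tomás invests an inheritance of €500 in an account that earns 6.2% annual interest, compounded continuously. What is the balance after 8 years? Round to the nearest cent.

A = P·e^(rt) = 500·e^(0.062·8) = 500·e^0.496.
e^0.496 ≈ 1.64213956, so A ≈ 821.0698.

€821.07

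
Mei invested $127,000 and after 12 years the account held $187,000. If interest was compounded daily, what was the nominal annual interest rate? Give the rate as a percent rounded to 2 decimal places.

(1 + r/365)^4380 = 187,000/127,000 = 1.47244.
1 + r/365 = 1.47244^(1/4380) ≈ 1.000088, so r/365 ≈ 0.0000883422.
r ≈ 365·0.0000883422 = 3.22449%.

3.22%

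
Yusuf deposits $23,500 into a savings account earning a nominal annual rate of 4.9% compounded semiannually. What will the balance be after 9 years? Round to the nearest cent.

Periodic rate = 4.9%/2 = 0.0245; periods = 2·9 = 18.
A = 23,500·(1 + 0.0245)^18 ≈ 23,500·1.5460207882 ≈ 36,331.4885.

$36,331.49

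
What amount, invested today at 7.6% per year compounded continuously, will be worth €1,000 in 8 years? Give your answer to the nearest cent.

P = A·e^(−rt) = 1,000·e^(−0.608).
e^(−0.608) ≈ 0.544438658, so P ≈ 544.4387.

€544.44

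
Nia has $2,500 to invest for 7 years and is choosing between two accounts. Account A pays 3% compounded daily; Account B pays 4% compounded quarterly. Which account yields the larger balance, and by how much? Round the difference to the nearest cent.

Account B, by $219.06

A: (1 + 0.03/365)^2555 ≈ 1.233667414, so 2,500 × 1.233667414 ≈ 3,084.1685.
B: (1 + 0.01)^28 ≈ 1.321290967, so 2,500 × 1.321290967 ≈ 3,303.2274.
Difference ≈ 219.0589 in favor of B.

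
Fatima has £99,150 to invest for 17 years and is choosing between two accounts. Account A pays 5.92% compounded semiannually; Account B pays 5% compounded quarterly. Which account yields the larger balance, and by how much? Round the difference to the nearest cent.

A: (1 + 0.0296)^34 ≈ 2.6960637211, so 99,150 × 2.6960637211 ≈ 267,314.7179.
B: (1 + 0.0125)^68 ≈ 2.32735251038, so 99,150 × 2.32735251038 ≈ 230,757.0014.
Difference ≈ 36,557.7165 in favor of A.

Account A, by £36,557.72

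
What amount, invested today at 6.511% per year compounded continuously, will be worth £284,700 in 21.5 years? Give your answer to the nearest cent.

P = A·e^(−rt) = 284,700·e^(−1.399865).
e^(−1.399865) ≈ 0.246630256779, so P ≈ 70,215.6341.

£70,215.63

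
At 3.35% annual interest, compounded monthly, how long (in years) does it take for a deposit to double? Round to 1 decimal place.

20.7 years

(1 + 0.00279167)^(12t) = 2.
12t = ln 2 / ln(1 + 0.00279167) ≈ 0.69315/0.00278778 ≈ 248.6379.
t ≈ 20.7198.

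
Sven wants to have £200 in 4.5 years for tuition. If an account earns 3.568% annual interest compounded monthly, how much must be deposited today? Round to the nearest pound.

Periodic rate = 3.568%/12 = 0.00297333; 54 periods.
P = 200/(1 + 0.03568/12)^54 ≈ 200/1.17388854 ≈ 170.3739.

£170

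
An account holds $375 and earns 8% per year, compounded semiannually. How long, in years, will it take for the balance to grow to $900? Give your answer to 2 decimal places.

11.16 years

(1 + 0.04)^(2t) = 900/375 = 2.4.
2t·ln(1 + 0.04) = ln(2.4); 2t = 0.87547/0.0392207 ≈ 22.3216.
t ≈ 11.1608 years.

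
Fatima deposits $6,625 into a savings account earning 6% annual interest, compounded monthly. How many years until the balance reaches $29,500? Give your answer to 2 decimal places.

24.95 years

(1 + 0.005)^(12t) = 29,500/6,625 = 4.4528.
12t·ln(1 + 0.005) = ln(4.4528); 12t = 1.4935/0.00498754 ≈ 299.4541.
t ≈ 24.9545 years.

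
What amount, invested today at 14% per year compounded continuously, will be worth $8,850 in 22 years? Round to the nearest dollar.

$407

P = A·e^(−rt) = 8,850·e^(−3.08).
e^(−3.08) ≈ 0.04595925665, so P ≈ 406.7394.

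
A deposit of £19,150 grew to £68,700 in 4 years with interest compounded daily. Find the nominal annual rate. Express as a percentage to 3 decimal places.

The 1460-period growth factor is 68,700/19,150 = 3.58747.
r/365 = 3.58747^(1/1460) − 1 ≈ 0.000875346, so r ≈ 365·0.000875346 = 31.95014%.

31.950%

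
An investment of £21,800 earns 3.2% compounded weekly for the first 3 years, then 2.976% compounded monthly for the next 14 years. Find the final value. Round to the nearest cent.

£36,379.47

After 3 years at 3.2%: 21,800 × 1.1007265631 ≈ 23,995.8391.
Then 14 years at 2.976%: 23,995.8391 × 1.5160741824 ≈ 36,379.4721.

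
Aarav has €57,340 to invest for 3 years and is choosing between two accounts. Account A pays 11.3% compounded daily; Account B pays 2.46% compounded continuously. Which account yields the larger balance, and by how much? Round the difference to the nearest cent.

Account A growth factor: (1 + 0.113/365)^1095 ≈ 1.4034697109; balance ≈ 80,474.9532.
Account B growth factor: e^(0.0246·3) = e^0.0738 ≈ 1.0765914657; balance ≈ 61,731.7546.
Account A is larger by 18,743.1986.

Account A, by €18,743.20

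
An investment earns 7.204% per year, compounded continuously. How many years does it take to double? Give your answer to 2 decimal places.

e^(0.07204t) = 2, so 0.07204t = ln 2 ≈ 0.69315.
t ≈ 0.69315/0.07204 ≈ 9.6217.

9.62 years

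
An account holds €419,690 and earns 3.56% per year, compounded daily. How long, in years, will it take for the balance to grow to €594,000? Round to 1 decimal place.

(1 + 0.0000975342)^(365t) = 594,000/419,690 = 1.4153.
365t·ln(1 + 0.0000975342) = ln(1.4153); 365t = 0.34736/9.75295e-05 ≈ 3561.6199.
t ≈ 9.7579 years.

9.8 years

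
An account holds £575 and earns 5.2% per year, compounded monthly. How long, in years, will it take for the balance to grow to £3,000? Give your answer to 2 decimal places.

31.84 years

We need (1 + 0.00433333)^(12t) = 5.2174, so 12t = ln 5.2174 / ln 1.004333 ≈ 382.0556.
t ≈ 382.0556/12 = 31.8380 years.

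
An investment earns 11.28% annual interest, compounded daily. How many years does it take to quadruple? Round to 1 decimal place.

12.3 years

(1 + 0.000309041)^(365t) = 4.
365t = ln 4 / ln(1 + 0.000309041) ≈ 1.3863/0.000308993 ≈ 4486.4860.
t ≈ 12.2917.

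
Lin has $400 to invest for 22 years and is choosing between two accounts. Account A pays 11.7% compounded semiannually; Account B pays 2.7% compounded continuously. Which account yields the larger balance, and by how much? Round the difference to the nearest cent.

Account A growth factor: (1 + 0.0585)^44 ≈ 12.2010707; balance ≈ 4,880.4283.
Account B growth factor: e^(0.027·22) = e^0.594 ≈ 1.81121882; balance ≈ 724.4875.
Account A is larger by 4,155.9408.

Account A, by $4,155.94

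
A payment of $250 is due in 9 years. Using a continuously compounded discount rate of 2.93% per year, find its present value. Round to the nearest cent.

$192.05

P = A·e^(−rt) = 250·e^(−0.2637).
e^(−0.2637) ≈ 0.768203966, so P ≈ 192.0510.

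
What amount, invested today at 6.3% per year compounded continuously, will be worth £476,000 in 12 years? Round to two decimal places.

P = A·e^(−rt) = 476,000·e^(−0.756).
e^(−0.756) ≈ 0.469540839043, so P ≈ 223,501.4394.

£223,501.44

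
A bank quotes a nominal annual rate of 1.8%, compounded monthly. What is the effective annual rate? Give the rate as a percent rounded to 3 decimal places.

EAR = (1 + 1.8%/12)^12 − 1 = (1 + 0.0015)^12 − 1.
(1 + 0.0015)^12 ≈ 1.018149, so EAR ≈ 1.81492%.

1.815%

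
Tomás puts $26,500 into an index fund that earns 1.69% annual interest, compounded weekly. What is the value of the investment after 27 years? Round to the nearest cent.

Periodic rate = 1.69%/52 = 0.000325; periods = 52·27 = 1404.
A = 26,500·(1 + 0.000325)^1404 ≈ 26,500·1.5781067472 ≈ 41,819.8288.

$41,819.83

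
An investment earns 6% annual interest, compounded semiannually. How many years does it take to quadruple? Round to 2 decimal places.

(1 + 0.03)^(2t) = 4.
2t = ln 4 / ln(1 + 0.03) ≈ 1.3863/0.0295588 ≈ 46.8995.
t ≈ 23.4498.

23.45 years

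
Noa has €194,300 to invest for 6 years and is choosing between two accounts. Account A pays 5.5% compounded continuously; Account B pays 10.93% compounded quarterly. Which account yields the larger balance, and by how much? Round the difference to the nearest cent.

A: e^(0.055·6) = e^0.33 ≈ 1.39096812846, so 194,300 × 1.39096812846 ≈ 270,265.1074.
B: (1 + 0.027325)^24 ≈ 1.90980296671, so 194,300 × 1.90980296671 ≈ 371,074.7164.
Difference ≈ 100,809.6091 in favor of B.

Account B, by €100,809.61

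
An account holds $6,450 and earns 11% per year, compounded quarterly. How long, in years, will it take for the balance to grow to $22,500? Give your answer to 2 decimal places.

11.51 years

We need (1 + 0.0275)^(4t) = 3.4884, so 4t = ln 3.4884 / ln 1.0275 ≈ 46.0559.
t ≈ 46.0559/4 = 11.5140 years.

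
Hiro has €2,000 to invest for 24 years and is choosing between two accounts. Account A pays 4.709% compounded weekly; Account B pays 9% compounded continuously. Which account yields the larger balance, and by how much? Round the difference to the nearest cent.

Account B, by €11,153.14

Account A growth factor: (1 + 0.04709/52)^1248 ≈ 3.094568832; balance ≈ 6,189.1377.
Account B growth factor: e^(0.09·24) = e^2.16 ≈ 8.6711376585; balance ≈ 17,342.2753.
Account B is larger by 11,153.1377.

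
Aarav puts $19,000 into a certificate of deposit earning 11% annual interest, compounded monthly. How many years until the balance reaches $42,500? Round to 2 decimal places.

7.35 years

(1 + 0.00916667)^(12t) = 42,500/19,000 = 2.2368.
12t·ln(1 + 0.00916667) = ln(2.2368); 12t = 0.80507/0.00912491 ≈ 88.2272.
t ≈ 7.3523 years.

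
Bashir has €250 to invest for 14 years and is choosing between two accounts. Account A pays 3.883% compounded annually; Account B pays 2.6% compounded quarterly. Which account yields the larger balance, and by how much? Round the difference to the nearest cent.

A: (1 + 0.03883)^14 ≈ 1.70460109, so 250 × 1.70460109 ≈ 426.1503.
B: (1 + 0.0065)^56 ≈ 1.43738013, so 250 × 1.43738013 ≈ 359.3450.
Difference ≈ 66.8052 in favor of A.

Account A, by €66.81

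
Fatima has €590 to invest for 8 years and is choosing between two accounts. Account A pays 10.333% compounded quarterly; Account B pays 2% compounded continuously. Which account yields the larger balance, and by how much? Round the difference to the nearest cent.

Account A, by €642.07

Account A growth factor: (1 + 0.0258325)^32 ≈ 2.26176006; balance ≈ 1,334.4384.
Account B growth factor: e^(0.02·8) = e^0.16 ≈ 1.17351087; balance ≈ 692.3714.
Account A is larger by 642.0670.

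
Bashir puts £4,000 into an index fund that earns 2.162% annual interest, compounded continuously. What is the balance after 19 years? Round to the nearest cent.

A = P·e^(rt) = 4,000·e^(0.02162·19) = 4,000·e^0.41078.
e^0.41078 ≈ 1.507993561, so A ≈ 6,031.9742.

£6,031.97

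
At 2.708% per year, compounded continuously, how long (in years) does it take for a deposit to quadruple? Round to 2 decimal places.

51.19 years

e^(0.02708t) = 4, so 0.02708t = ln 4 ≈ 1.3863.
t ≈ 1.3863/0.02708 ≈ 51.1926.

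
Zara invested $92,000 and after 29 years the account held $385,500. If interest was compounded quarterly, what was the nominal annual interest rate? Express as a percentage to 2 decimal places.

4.97%

The 116-period growth factor is 385,500/92,000 = 4.19022.
r/4 = 4.19022^(1/116) − 1 ≈ 0.0124279, so r ≈ 4·0.0124279 = 4.97116%.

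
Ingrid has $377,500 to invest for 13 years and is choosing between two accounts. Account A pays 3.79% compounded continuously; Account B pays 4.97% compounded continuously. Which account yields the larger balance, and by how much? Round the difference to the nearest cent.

Account A growth factor: e^(0.0379·13) = e^0.4927 ≈ 1.6367294289; balance ≈ 617,865.3594.
Account B growth factor: e^(0.0497·13) = e^0.6461 ≈ 1.90808476855; balance ≈ 720,302.0001.
Account B is larger by 102,436.6407.

Account B, by $102,436.64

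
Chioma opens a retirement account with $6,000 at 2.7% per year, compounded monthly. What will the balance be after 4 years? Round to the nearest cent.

$6,683.48

Periodic rate = 2.7%/12 = 0.00225; periods = 12·4 = 48.
A = 6,000·(1 + 0.00225)^48 ≈ 6,000·1.113912599 ≈ 6,683.4756.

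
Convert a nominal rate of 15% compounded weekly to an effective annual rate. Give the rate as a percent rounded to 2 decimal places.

16.16%

EAR = (1 + 15%/52)^52 − 1 = (1 + 0.00288462)^52 − 1.
(1 + 0.00288462)^52 ≈ 1.161583, so EAR ≈ 16.15834%.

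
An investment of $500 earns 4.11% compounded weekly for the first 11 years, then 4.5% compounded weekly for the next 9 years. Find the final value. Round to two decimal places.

Phase 1: 500·(1 + 0.0411/52)^572 ≈ 785.6642.
Phase 2: 785.6642·(1 + 0.045/52)^468 ≈ 1,177.7421.

$1,177.74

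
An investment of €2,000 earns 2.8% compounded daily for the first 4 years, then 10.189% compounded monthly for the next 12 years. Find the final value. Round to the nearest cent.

€7,558.41

Phase 1: 2,000·(1 + 0.028/365)^1460 ≈ 2,237.0161.
Phase 2: 2,237.0161·(1 + 0.10189/12)^144 ≈ 7,558.4134.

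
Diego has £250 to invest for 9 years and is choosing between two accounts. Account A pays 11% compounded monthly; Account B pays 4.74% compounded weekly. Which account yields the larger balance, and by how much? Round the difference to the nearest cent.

Account A, by £286.85

A: (1 + 0.11/12)^108 ≈ 2.67912444, so 250 × 2.67912444 ≈ 669.7811.
B: (1 + 0.0474/52)^468 ≈ 1.53174206, so 250 × 1.53174206 ≈ 382.9355.
Difference ≈ 286.8456 in favor of A.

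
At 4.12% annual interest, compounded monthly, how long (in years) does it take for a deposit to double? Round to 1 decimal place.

(1 + 0.00343333)^(12t) = 2.
12t = ln 2 / ln(1 + 0.00343333) ≈ 0.69315/0.00342745 ≈ 202.2339.
t ≈ 16.8528.

16.9 years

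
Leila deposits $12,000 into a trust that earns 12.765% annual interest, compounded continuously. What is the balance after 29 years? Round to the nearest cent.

A = P·e^(rt) = 12,000·e^(0.12765·29) = 12,000·e^3.70185.
e^3.70185 ≈ 40.5222011313, so A ≈ 486,266.4136.

$486,266.41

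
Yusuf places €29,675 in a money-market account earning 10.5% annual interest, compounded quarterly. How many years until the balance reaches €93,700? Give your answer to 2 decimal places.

(1 + 0.02625)^(4t) = 93,700/29,675 = 3.1575.
4t·ln(1 + 0.02625) = ln(3.1575); 4t = 1.1498/0.0259114 ≈ 44.3741.
t ≈ 11.0935 years.

11.09 years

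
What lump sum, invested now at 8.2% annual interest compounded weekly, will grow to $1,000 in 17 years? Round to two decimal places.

$248.35

Growth factor = (1 + 0.082/52)^884 ≈ 4.02651823.
P = 1,000/4.02651823 ≈ 248.3535.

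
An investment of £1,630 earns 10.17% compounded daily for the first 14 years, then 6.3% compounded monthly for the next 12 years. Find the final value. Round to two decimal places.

After 14 years at 10.17%: 1,630 × 4.1520478902 ≈ 6,767.8381.
Then 12 years at 6.3%: 6,767.8381 × 2.125532626 ≈ 14,385.2606.

£14,385.26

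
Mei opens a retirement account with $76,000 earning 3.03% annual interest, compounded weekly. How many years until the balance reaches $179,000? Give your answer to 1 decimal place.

We need (1 + 0.000582692)^(52t) = 2.3553, so 52t = ln 2.3553 / ln 1.000583 ≈ 1470.5909.
t ≈ 1470.5909/52 = 28.2806 years.

28.3 years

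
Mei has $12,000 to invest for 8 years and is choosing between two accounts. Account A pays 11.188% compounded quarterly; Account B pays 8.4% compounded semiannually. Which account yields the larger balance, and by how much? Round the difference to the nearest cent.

Account A, by $5,833.11

A: (1 + 0.02797)^32 ≈ 2.4175423814, so 12,000 × 2.4175423814 ≈ 29,010.5086.
B: (1 + 0.042)^16 ≈ 1.931450149, so 12,000 × 1.931450149 ≈ 23,177.4018.
Difference ≈ 5,833.1068 in favor of A.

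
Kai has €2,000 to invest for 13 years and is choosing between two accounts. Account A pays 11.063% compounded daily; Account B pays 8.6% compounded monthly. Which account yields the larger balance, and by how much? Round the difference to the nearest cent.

A: (1 + 0.11063/365)^4745 ≈ 4.212145296, so 2,000 × 4.212145296 ≈ 8,424.2906.
B: (1 + 0.086/12)^156 ≈ 3.046559349, so 2,000 × 3.046559349 ≈ 6,093.1187.
Difference ≈ 2,331.1719 in favor of A.

Account A, by €2,331.17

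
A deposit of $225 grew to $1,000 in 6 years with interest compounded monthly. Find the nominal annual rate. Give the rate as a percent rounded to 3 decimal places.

25.120%

The 72-period growth factor is 1,000/225 = 4.44444.
r/12 = 4.44444^(1/72) − 1 ≈ 0.0209335, so r ≈ 12·0.0209335 = 25.12023%.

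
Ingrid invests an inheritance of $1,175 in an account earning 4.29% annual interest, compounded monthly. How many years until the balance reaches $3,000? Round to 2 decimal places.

(1 + 0.003575)^(12t) = 3,000/1,175 = 2.5532.
12t·ln(1 + 0.003575) = ln(2.5532); 12t = 0.93734/0.00356862 ≈ 262.6626.
t ≈ 21.8885 years.

21.89 years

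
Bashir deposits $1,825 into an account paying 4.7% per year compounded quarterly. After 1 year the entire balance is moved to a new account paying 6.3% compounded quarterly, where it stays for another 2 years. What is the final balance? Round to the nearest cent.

$2,166.96

Phase 1: 1,825·(1 + 0.01175)^4 ≈ 1,912.2987.
Phase 2: 1,912.2987·(1 + 0.01575)^8 ≈ 2,166.9574.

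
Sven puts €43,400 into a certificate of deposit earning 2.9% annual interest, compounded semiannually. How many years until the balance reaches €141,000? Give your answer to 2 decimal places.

We need (1 + 0.0145)^(2t) = 3.2488, so 2t = ln 3.2488 / ln 1.0145 ≈ 81.8498.
t ≈ 81.8498/2 = 40.9249 years.

40.92 years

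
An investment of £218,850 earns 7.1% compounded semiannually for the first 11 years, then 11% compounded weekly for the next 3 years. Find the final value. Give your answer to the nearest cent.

£655,563.29

After 11 years at 7.1%: 218,850 × 2.15428060272 ≈ 471,464.3099.
Then 3 years at 11%: 471,464.3099 × 1.39048339517 ≈ 655,563.2943.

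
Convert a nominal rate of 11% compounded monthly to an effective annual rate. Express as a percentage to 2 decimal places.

One year is 12 periods at 0.00916667 each: (1 + 0.00916667)^12 ≈ 1.115719.
EAR = 1.115719 − 1 ≈ 11.57188%.

11.57%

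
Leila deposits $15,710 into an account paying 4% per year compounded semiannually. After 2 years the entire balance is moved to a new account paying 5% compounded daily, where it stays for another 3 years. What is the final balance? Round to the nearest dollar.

After 2 years at 4%: 15,710 × 1.08243216 ≈ 17,005.0092.
Then 3 years at 5%: 17,005.0092 × 1.1618223072 ≈ 19,756.7991.

$19,757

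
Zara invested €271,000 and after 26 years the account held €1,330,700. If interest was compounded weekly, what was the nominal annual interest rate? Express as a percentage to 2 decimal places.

The 1352-period growth factor is 1,330,700/271,000 = 4.91033.
r/52 = 4.91033^(1/1352) − 1 ≈ 0.00117772, so r ≈ 52·0.00117772 = 6.12415%.

6.12%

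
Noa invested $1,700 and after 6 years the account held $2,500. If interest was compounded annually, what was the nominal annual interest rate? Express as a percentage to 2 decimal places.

(1 + r)^6 = 2,500/1,700 = 1.47059.
1 + r = 1.47059^(1/6) ≈ 1.066388, so r ≈ 0.0663878.
r ≈ 6.63878%.

6.64%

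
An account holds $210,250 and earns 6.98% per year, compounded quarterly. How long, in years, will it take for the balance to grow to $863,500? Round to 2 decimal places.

20.42 years

(1 + 0.01745)^(4t) = 863,500/210,250 = 4.107.
4t·ln(1 + 0.01745) = ln(4.107); 4t = 1.4127/0.0172995 ≈ 81.6611.
t ≈ 20.4153 years.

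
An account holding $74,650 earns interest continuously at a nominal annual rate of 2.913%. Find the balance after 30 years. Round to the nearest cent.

A = P·e^(rt) = 74,650·e^(0.02913·30) = 74,650·e^0.8739.
e^0.8739 ≈ 2.39623798193, so A ≈ 178,879.1654.

$178,879.17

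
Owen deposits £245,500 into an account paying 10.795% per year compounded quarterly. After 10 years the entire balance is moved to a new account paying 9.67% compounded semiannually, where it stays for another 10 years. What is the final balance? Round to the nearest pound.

£1,831,402

After 10 years at 10.795%: 245,500 × 2.901391298291 ≈ 712,291.5637.
Then 10 years at 9.67%: 712,291.5637 × 2.571141573181 ≈ 1,831,402.4517.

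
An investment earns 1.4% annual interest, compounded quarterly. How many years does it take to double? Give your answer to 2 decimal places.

(1 + 0.0035)^(4t) = 2.
4t = ln 2 / ln(1 + 0.0035) ≈ 0.69315/0.00349389 ≈ 198.3884.
t ≈ 49.5971.

49.60 years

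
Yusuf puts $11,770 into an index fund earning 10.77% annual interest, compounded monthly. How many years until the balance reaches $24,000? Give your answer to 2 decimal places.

We need (1 + 0.008975)^(12t) = 2.0391, so 12t = ln 2.0391 / ln 1.008975 ≈ 79.7429.
t ≈ 79.7429/12 = 6.6452 years.

6.65 years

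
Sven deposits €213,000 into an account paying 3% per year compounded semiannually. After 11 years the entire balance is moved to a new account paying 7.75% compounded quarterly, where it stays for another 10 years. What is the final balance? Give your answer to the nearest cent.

After 11 years at 3%: 213,000 × 1.38756369912 ≈ 295,551.0679.
Then 10 years at 7.75%: 295,551.0679 × 2.1545626918 ≈ 636,783.3044.

€636,783.30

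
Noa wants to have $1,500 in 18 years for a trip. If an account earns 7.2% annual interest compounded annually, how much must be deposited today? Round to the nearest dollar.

$429

Growth factor = (1 + 0.072)^18 ≈ 3.495474485.
P = 1,500/3.495474485 ≈ 429.1263.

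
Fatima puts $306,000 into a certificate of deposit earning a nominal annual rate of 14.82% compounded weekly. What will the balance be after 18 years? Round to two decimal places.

$4,391,345.62

Growth factor = (1 + 0.00285)^936 ≈ 14.35080268853.
A ≈ 306,000 × 14.35080268853 ≈ 4,391,345.6227.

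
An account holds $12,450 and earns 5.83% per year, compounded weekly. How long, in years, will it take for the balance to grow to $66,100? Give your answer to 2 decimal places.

We need (1 + 0.00112115)^(52t) = 5.3092, so 52t = ln 5.3092 / ln 1.001121 ≈ 1489.8792.
t ≈ 1489.8792/52 = 28.6515 years.

28.65 years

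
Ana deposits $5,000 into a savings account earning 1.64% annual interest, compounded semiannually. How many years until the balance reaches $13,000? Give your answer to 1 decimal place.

58.5 years

(1 + 0.0082)^(2t) = 13,000/5,000 = 2.6.
2t·ln(1 + 0.0082) = ln(2.6); 2t = 0.95551/0.00816656 ≈ 117.0029.
t ≈ 58.5014 years.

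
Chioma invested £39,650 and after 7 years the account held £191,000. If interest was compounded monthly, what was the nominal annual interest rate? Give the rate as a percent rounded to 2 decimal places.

22.67%

(1 + r/12)^84 = 191,000/39,650 = 4.81715.
1 + r/12 = 4.81715^(1/84) ≈ 1.018893, so r/12 ≈ 0.0188927.
r ≈ 12·0.0188927 = 22.67125%.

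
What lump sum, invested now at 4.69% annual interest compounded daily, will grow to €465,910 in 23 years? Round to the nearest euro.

€158,438

Growth factor = (1 + 0.0469/365)^8395 ≈ 2.94065016998.
P = 465,910/2.94065016998 ≈ 158,437.7512.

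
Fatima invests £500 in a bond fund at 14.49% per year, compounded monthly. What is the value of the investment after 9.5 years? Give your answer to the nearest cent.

£1,964.34

Growth factor = (1 + 0.012075)^114 ≈ 3.928687428.
A ≈ 500 × 3.928687428 ≈ 1,964.3437.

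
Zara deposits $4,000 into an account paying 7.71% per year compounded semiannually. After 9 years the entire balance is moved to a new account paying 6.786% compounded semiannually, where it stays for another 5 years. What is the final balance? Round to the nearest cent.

$11,032.27

After 9 years at 7.71%: 4,000 × 1.9755743609 ≈ 7,902.2974.
Then 5 years at 6.786%: 7,902.2974 × 1.3960834149 ≈ 11,032.2664.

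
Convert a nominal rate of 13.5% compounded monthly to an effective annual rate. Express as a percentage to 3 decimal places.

One year is 12 periods at 0.01125 each: (1 + 0.01125)^12 ≈ 1.143674.
EAR = 1.143674 − 1 ≈ 14.36744%.

14.367%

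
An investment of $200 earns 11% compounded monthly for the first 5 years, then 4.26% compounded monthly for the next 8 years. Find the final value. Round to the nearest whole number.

$486

Phase 1: 200·(1 + 0.11/12)^60 ≈ 345.7831.
Phase 2: 345.7831·(1 + 0.00355)^96 ≈ 485.9027.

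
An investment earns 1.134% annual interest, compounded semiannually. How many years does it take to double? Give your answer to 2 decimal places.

(1 + 0.00567)^(2t) = 2.
2t = ln 2 / ln(1 + 0.00567) ≈ 0.69315/0.00565399 ≈ 122.5944.
t ≈ 61.2972.

61.30 years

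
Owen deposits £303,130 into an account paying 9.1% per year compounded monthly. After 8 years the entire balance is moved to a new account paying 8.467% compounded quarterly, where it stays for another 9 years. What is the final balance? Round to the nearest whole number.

£1,330,742

Phase 1: 303,130·(1 + 0.091/12)^96 ≈ 626,040.6463.
Phase 2: 626,040.6463·(1 + 0.0211675)^36 ≈ 1,330,742.3187.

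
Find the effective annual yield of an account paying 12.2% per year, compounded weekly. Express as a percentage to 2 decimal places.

One year is 52 periods at 0.00234615 each: (1 + 0.00234615)^52 ≈ 1.129593.
EAR = 1.129593 − 1 ≈ 12.95927%.

12.96%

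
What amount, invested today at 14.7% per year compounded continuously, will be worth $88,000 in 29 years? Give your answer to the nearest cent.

$1,239.04

P = A·e^(−rt) = 88,000·e^(−4.263).
e^(−4.263) ≈ 0.01407999899, so P ≈ 1,239.0399.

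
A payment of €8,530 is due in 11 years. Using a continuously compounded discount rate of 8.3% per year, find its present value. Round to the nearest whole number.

P = A·e^(−rt) = 8,530·e^(−0.913).
e^(−0.913) ≈ 0.4013184609, so P ≈ 3,423.2465.

€3,423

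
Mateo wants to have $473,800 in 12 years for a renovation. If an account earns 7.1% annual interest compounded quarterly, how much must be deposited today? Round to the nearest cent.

Periodic rate = 7.1%/4 = 0.01775; 48 periods.
P = 473,800/(1 + 0.01775)^48 ≈ 473,800/2.32687648362 ≈ 203,620.6061.

$203,620.61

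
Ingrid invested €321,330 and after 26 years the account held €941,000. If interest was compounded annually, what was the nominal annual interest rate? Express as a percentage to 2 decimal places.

The 26-period growth factor is 941,000/321,330 = 2.92845.
r = 2.92845^(1/26) − 1 ≈ 0.0421917, i.e. 4.21917%.

4.22%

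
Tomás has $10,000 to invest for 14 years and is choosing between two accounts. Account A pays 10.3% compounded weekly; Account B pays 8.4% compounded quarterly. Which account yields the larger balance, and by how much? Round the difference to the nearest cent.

Account A, by $10,209.69

Account A growth factor: (1 + 0.103/52)^728 ≈ 4.2231181295; balance ≈ 42,231.1813.
Account B growth factor: (1 + 0.021)^56 ≈ 3.2021491515; balance ≈ 32,021.4915.
Account A is larger by 10,209.6898.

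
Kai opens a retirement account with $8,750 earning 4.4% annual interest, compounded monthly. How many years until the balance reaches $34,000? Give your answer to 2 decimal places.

30.90 years

We need (1 + 0.00366667)^(12t) = 3.8857, so 12t = ln 3.8857 / ln 1.003667 ≈ 370.8528.
t ≈ 370.8528/12 = 30.9044 years.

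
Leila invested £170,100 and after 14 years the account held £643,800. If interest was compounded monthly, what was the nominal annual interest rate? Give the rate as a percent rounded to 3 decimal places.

9.545%

The 168-period growth factor is 643,800/170,100 = 3.78483.
r/12 = 3.78483^(1/168) − 1 ≈ 0.0079541, so r ≈ 12·0.0079541 = 9.54491%.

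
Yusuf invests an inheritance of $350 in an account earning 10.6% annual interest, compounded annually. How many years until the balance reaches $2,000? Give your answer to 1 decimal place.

We need (1 + 0.106)^t = 5.7143, so t = ln 5.7143 / ln 1.106 ≈ 17.3000.

17.3 years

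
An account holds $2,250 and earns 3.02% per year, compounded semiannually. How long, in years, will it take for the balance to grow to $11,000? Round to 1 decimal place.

(1 + 0.0151)^(2t) = 11,000/2,250 = 4.8889.
2t·ln(1 + 0.0151) = ln(4.8889); 2t = 1.587/0.0149871 ≈ 105.8885.
t ≈ 52.9443 years.

52.9 years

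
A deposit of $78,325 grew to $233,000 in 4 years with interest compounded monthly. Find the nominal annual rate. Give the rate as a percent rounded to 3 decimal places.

The 48-period growth factor is 233,000/78,325 = 2.97478.
r/12 = 2.97478^(1/48) − 1 ≈ 0.0229718, so r ≈ 12·0.0229718 = 27.56615%.

27.566%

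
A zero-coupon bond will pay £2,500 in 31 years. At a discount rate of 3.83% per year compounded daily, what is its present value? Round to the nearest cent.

£762.66

Growth factor = (1 + 0.0383/365)^11315 ≈ 3.278013871.
P = 2,500/3.278013871 ≈ 762.6569.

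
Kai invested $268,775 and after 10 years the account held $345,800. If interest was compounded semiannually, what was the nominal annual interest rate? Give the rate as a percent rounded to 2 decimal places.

(1 + r/2)^20 = 345,800/268,775 = 1.28658.
1 + r/2 = 1.28658^(1/20) ≈ 1.012679, so r/2 ≈ 0.012679.
r ≈ 2·0.012679 = 2.53580%.

2.54%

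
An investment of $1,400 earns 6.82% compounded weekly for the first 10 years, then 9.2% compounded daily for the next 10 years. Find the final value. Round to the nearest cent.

$6,944.22

Phase 1: 1,400·(1 + 0.0682/52)^520 ≈ 2,767.7242.
Phase 2: 2,767.7242·(1 + 0.092/365)^3650 ≈ 6,944.2187.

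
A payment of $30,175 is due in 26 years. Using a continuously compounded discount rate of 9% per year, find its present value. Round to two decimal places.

$2,906.69

P = A·e^(−rt) = 30,175·e^(−2.34).
e^(−2.34) ≈ 0.09632763823, so P ≈ 2,906.6865.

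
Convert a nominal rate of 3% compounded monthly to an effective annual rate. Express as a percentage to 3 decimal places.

3.042%

One year is 12 periods at 0.0025 each: (1 + 0.0025)^12 ≈ 1.030416.
EAR = 1.030416 − 1 ≈ 3.04160%.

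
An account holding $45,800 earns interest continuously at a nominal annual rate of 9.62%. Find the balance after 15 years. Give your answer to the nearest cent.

$193,888.66

A = P·e^(rt) = 45,800·e^(0.0962·15) = 45,800·e^1.443.
e^1.443 ≈ 4.23337691659, so A ≈ 193,888.6628.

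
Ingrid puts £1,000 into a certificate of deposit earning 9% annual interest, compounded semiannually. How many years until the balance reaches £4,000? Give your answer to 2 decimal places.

15.75 years

We need (1 + 0.045)^(2t) = 4, so 2t = ln 4 / ln 1.045 ≈ 31.4946.
t ≈ 31.4946/2 = 15.7473 years.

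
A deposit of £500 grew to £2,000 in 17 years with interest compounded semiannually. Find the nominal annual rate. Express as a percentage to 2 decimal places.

8.32%

The 34-period growth factor is 2,000/500 = 4.
r/2 = 4^(1/34) − 1 ≈ 0.041616, so r ≈ 2·0.041616 = 8.32320%.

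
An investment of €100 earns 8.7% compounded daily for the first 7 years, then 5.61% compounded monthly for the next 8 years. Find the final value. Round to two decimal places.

After 7 years at 8.7%: 100 × 1.83845847 ≈ 183.8458.
Then 8 years at 5.61%: 183.8458 × 1.564794 ≈ 287.6809.

€287.68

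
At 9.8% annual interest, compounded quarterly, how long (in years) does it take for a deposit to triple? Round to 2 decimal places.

(1 + 0.0245)^(4t) = 3.
4t = ln 3 / ln(1 + 0.0245) ≈ 1.0986/0.0242047 ≈ 45.3884.
t ≈ 11.3471.

11.35 years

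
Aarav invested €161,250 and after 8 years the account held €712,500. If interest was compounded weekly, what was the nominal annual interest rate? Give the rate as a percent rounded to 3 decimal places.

The 416-period growth factor is 712,500/161,250 = 4.4186.
r/52 = 4.4186^(1/416) − 1 ≈ 0.00357808, so r ≈ 52·0.00357808 = 18.60601%.

18.606%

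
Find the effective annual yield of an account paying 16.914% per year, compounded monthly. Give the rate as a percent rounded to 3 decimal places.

EAR = (1 + 16.914%/12)^12 − 1 = (1 + 0.014095)^12 − 1.
(1 + 0.014095)^12 ≈ 1.182888, so EAR ≈ 18.28882%.

18.289%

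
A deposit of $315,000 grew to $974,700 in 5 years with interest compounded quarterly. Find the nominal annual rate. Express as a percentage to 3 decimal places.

23.241%

The 20-period growth factor is 974,700/315,000 = 3.09429.
r/4 = 3.09429^(1/20) − 1 ≈ 0.0581032, so r ≈ 4·0.0581032 = 23.24127%.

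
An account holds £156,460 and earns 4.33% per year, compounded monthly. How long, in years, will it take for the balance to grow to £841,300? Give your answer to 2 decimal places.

38.92 years

We need (1 + 0.00360833)^(12t) = 5.3771, so 12t = ln 5.3771 / ln 1.003608 ≈ 467.0248.
t ≈ 467.0248/12 = 38.9187 years.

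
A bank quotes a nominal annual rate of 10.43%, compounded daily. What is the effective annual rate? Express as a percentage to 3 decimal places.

One year is 365 periods at 0.000285753 each: (1 + 0.000285753)^365 ≈ 1.109917.
EAR = 1.109917 − 1 ≈ 10.99168%.

10.992%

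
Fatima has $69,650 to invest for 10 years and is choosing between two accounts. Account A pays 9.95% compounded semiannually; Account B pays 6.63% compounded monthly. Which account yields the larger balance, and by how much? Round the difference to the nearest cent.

A: (1 + 0.04975)^20 ≈ 2.64069149199, so 69,650 × 2.64069149199 ≈ 183,924.1624.
B: (1 + 0.005525)^120 ≈ 1.93706740181, so 69,650 × 1.93706740181 ≈ 134,916.7445.
Difference ≈ 49,007.4179 in favor of A.

Account A, by $49,007.42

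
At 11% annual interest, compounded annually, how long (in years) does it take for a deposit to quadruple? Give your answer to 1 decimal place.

(1 + 0.11)^t = 4.
t = ln 4 / ln(1 + 0.11) ≈ 1.3863/0.10436 ≈ 13.2838.

13.3 years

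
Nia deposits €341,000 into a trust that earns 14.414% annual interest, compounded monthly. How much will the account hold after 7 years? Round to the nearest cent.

Growth factor = (1 + 0.14414/12)^84 ≈ 2.72636256377.
A ≈ 341,000 × 2.72636256377 ≈ 929,689.6342.

€929,689.63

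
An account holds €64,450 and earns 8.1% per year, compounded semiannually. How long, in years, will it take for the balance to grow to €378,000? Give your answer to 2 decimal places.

We need (1 + 0.0405)^(2t) = 5.865, so 2t = ln 5.865 / ln 1.0405 ≈ 44.5578.
t ≈ 44.5578/2 = 22.2789 years.

22.28 years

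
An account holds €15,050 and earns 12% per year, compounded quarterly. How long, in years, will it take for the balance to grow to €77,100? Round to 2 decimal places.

13.82 years

We need (1 + 0.03)^(4t) = 5.1229, so 4t = ln 5.1229 / ln 1.03 ≈ 55.2703.
t ≈ 55.2703/4 = 13.8176 years.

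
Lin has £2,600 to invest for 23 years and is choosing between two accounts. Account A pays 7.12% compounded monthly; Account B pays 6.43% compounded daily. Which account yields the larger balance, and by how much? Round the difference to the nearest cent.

Account A, by £1,899.15

A: (1 + 0.0712/12)^276 ≈ 5.1179855711, so 2,600 × 5.1179855711 ≈ 13,306.7625.
B: (1 + 0.0643/365)^8395 ≈ 4.3875445849, so 2,600 × 4.3875445849 ≈ 11,407.6159.
Difference ≈ 1,899.1466 in favor of A.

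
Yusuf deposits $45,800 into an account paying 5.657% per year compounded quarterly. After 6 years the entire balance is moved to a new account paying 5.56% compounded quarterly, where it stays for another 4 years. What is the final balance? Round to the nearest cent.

$80,013.46

Phase 1: 45,800·(1 + 0.0141425)^24 ≈ 64,156.5608.
Phase 2: 64,156.5608·(1 + 0.0139)^16 ≈ 80,013.4587.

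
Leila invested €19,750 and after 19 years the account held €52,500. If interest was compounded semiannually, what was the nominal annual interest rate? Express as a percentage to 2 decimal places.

5.21%

(1 + r/2)^38 = 52,500/19,750 = 2.65823.
1 + r/2 = 2.65823^(1/38) ≈ 1.026062, so r/2 ≈ 0.0260617.
r ≈ 2·0.0260617 = 5.21234%.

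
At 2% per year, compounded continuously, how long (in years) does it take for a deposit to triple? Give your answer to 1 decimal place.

e^(0.02t) = 3, so 0.02t = ln 3 ≈ 1.0986.
t ≈ 1.0986/0.02 ≈ 54.9306.

54.9 years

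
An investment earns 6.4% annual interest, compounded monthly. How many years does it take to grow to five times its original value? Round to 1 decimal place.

(1 + 0.00533333)^(12t) = 5.
12t = ln 5 / ln(1 + 0.00533333) ≈ 1.6094/0.00531916 ≈ 302.5736.
t ≈ 25.2145.

25.2 years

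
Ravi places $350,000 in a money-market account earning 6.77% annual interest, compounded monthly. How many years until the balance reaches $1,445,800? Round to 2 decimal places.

(1 + 0.00564167)^(12t) = 1,445,800/350,000 = 4.1309.
12t·ln(1 + 0.00564167) = ln(4.1309); 12t = 1.4185/0.00562581 ≈ 252.1387.
t ≈ 21.0116 years.

21.01 years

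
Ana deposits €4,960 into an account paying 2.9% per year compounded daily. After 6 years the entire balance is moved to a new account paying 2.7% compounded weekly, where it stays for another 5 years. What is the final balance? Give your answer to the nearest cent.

After 6 years at 2.9%: 4,960 × 1.19004734 ≈ 5,902.6348.
Then 5 years at 2.7%: 5,902.6348 × 1.144496685 ≈ 6,755.5460.

€6,755.55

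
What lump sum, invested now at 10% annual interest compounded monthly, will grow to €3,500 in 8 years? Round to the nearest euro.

Growth factor = (1 + 0.1/12)^96 ≈ 2.218175631.
P = 3,500/2.218175631 ≈ 1,577.8733.

€1,578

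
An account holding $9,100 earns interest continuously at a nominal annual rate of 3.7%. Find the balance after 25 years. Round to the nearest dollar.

$22,949

A = P·e^(rt) = 9,100·e^(0.037·25) = 9,100·e^0.925.
e^0.925 ≈ 2.5218682604, so A ≈ 22,949.0012.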